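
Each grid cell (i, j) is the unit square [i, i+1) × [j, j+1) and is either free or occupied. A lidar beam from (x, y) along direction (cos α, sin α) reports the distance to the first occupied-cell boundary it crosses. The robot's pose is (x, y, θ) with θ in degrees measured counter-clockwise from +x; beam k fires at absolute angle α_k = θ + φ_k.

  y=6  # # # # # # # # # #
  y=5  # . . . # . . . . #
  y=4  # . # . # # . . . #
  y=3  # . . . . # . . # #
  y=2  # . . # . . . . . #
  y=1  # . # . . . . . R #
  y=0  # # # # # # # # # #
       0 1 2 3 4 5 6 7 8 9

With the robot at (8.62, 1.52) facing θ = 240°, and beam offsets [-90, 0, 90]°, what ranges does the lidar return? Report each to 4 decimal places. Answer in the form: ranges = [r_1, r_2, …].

beam 1: φ=-90°, α=150°
  d=(-0.8660,0.5000)  start (8,1)  tX=0.7159 tY=0.9600  stride 1/|dx|=1.1547 1/|dy|=2.0000
    cross x-line → (7,1), t=0.7159
    cross y-line → (7,2), t=0.9600
    cross x-line → (6,2), t=1.8706
    cross y-line → (6,3), t=2.9600
    cross x-line → (5,3), t=3.0253 (wall)
  → r_1 = 3.0253
beam 2: φ=0°, α=240°
  d=(-0.5000,-0.8660)  start (8,1)  tX=1.2400 tY=0.6004  stride 1/|dx|=2.0000 1/|dy|=1.1547
    cross y-line → (8,0), t=0.6004 (wall)
  → r_2 = 0.6004
beam 3: φ=90°, α=330°
  d=(0.8660,-0.5000)  start (8,1)  tX=0.4388 tY=1.0400  stride 1/|dx|=1.1547 1/|dy|=2.0000
    cross x-line → (9,1), t=0.4388 (wall)
  → r_3 = 0.4388

ranges = [3.0253, 0.6004, 0.4388]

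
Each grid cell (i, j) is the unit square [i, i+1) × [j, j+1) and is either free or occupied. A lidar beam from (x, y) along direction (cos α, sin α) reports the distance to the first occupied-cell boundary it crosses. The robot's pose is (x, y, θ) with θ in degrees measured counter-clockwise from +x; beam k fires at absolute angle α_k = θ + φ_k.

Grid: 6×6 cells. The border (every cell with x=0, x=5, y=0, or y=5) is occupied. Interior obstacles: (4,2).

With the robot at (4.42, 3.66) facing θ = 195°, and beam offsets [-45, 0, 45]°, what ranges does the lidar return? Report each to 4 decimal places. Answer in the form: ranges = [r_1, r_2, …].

ranges = [2.6800, 3.5406, 0.7621]

beam 1: φ=-45°, α=150°
  direction (-0.8660, 0.5000); cell (4,3); t to first gridline: x 0.4850, y 0.6800 (then +1.1547 / +2.0000)
    (3,3) via x @ 0.4850
    (3,4) via y @ 0.6800
    (2,4) via x @ 1.6397
    (2,5) via y @ 2.6800  # hit
  → r_1 = 2.6800
beam 2: φ=0°, α=195°
  direction (-0.9659, -0.2588); cell (4,3); t to first gridline: x 0.4348, y 2.5500 (then +1.0353 / +3.8637)
    (3,3) via x @ 0.4348
    (2,3) via x @ 1.4701
    (1,3) via x @ 2.5054
    (1,2) via y @ 2.5500
    (0,2) via x @ 3.5406  # hit
  → r_2 = 3.5406
beam 3: φ=45°, α=240°
  direction (-0.5000, -0.8660); cell (4,3); t to first gridline: x 0.8400, y 0.7621 (then +2.0000 / +1.1547)
    (4,2) via y @ 0.7621  # hit
  → r_3 = 0.7621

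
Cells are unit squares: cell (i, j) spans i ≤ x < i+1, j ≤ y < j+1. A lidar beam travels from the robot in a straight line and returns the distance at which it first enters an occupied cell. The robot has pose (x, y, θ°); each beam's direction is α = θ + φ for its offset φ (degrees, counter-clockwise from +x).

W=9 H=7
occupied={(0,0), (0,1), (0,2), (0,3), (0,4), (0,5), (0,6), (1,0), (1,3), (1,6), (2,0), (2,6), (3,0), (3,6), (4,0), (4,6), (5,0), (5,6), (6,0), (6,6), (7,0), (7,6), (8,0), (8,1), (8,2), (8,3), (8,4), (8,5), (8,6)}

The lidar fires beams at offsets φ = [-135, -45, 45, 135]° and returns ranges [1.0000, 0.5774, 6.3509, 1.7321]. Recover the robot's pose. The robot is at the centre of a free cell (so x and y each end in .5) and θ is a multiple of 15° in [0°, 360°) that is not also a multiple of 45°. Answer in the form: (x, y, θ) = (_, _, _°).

(x, y, θ) = (2.5, 1.5, 345°)

The pose lattice has 34·16 = 544 candidates. Test each by forward raycasting.
  (5.5, 1.5, 345°): beam 3 = 2.8868 ≠ 6.3509 ✗
  (6.5, 2.5, 150°): beam 1 = 1.5529 ≠ 1.0000 ✗
  (6.5, 2.5, 75°): beam 1 = 1.7321 ≠ 1.0000 ✗
  (4.5, 5.5, 150°): beam 1 = 1.9319 ≠ 1.0000 ✗
  …
  (2.5, 1.5, 345°): r_1=1.0000, r_2=0.5774, r_3=6.3509, r_4=1.7321 — all match ✓
No second candidate reproduces the full scan.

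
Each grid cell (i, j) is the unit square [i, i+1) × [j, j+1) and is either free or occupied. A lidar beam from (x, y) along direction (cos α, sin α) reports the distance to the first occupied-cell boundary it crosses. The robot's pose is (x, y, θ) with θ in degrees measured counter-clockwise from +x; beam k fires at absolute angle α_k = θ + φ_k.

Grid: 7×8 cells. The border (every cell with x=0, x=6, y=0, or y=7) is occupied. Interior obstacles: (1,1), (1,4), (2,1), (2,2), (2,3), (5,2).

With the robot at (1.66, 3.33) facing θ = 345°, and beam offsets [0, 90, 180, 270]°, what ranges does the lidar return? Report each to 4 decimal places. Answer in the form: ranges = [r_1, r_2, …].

ranges = [0.3520, 0.6936, 0.6833, 1.3769]

beam 1: φ=0°, α=345°
  cosα=0.9659 sinα=-0.2588 | (1,3) | tMaxX 0.3520 tMaxY 1.2750 | tΔX 1.0353 tΔY 3.8637
    t=0.3520 [x] (2,3) — stop
  → r_1 = 0.3520
beam 2: φ=90°, α=75°
  cosα=0.2588 sinα=0.9659 | (1,3) | tMaxX 1.3137 tMaxY 0.6936 | tΔX 3.8637 tΔY 1.0353
    t=0.6936 [y] (1,4) — stop
  → r_2 = 0.6936
beam 3: φ=180°, α=165°
  cosα=-0.9659 sinα=0.2588 | (1,3) | tMaxX 0.6833 tMaxY 2.5887 | tΔX 1.0353 tΔY 3.8637
    t=0.6833 [x] (0,3) — stop
  → r_3 = 0.6833
beam 4: φ=270°, α=255°
  cosα=-0.2588 sinα=-0.9659 | (1,3) | tMaxX 2.5500 tMaxY 0.3416 | tΔX 3.8637 tΔY 1.0353
    t=0.3416 [y] (1,2)
    t=1.3769 [y] (1,1) — stop
  → r_4 = 1.3769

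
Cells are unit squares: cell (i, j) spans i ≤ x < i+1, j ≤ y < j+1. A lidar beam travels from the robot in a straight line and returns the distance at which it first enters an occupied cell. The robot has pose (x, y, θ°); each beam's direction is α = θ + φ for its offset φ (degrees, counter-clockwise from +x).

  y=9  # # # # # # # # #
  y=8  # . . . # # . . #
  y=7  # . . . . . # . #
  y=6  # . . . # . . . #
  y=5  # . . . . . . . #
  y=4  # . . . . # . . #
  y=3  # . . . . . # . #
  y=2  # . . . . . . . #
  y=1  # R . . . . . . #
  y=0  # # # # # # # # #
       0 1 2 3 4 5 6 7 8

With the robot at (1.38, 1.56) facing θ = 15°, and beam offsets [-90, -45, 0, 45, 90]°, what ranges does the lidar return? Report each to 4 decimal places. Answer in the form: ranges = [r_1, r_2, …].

ranges = [0.5798, 1.1200, 5.5637, 5.2400, 1.4682]

beam 1: φ=-90°, α=285°
  d=(0.2588,-0.9659)  start (1,1)  tX=2.3955 tY=0.5798  stride 1/|dx|=3.8637 1/|dy|=1.0353
    cross y-line → (1,0), t=0.5798 (wall)
  → r_1 = 0.5798
beam 2: φ=-45°, α=330°
  d=(0.8660,-0.5000)  start (1,1)  tX=0.7159 tY=1.1200  stride 1/|dx|=1.1547 1/|dy|=2.0000
    cross x-line → (2,1), t=0.7159
    cross y-line → (2,0), t=1.1200 (wall)
  → r_2 = 1.1200
beam 3: φ=0°, α=15°
  d=(0.9659,0.2588)  start (1,1)  tX=0.6419 tY=1.7000  stride 1/|dx|=1.0353 1/|dy|=3.8637
    cross x-line → (2,1), t=0.6419
    cross x-line → (3,1), t=1.6771
    cross y-line → (3,2), t=1.7000
    cross x-line → (4,2), t=2.7124
    cross x-line → (5,2), t=3.7477
    cross x-line → (6,2), t=4.7830
    cross y-line → (6,3), t=5.5637 (wall)
  → r_3 = 5.5637
beam 4: φ=45°, α=60°
  d=(0.5000,0.8660)  start (1,1)  tX=1.2400 tY=0.5081  stride 1/|dx|=2.0000 1/|dy|=1.1547
    cross y-line → (1,2), t=0.5081
    cross x-line → (2,2), t=1.2400
    cross y-line → (2,3), t=1.6628
    cross y-line → (2,4), t=2.8175
    cross x-line → (3,4), t=3.2400
    cross y-line → (3,5), t=3.9722
    cross y-line → (3,6), t=5.1269
    cross x-line → (4,6), t=5.2400 (wall)
  → r_4 = 5.2400
beam 5: φ=90°, α=105°
  d=(-0.2588,0.9659)  start (1,1)  tX=1.4682 tY=0.4555  stride 1/|dx|=3.8637 1/|dy|=1.0353
    cross y-line → (1,2), t=0.4555
    cross x-line → (0,2), t=1.4682 (wall)
  → r_5 = 1.4682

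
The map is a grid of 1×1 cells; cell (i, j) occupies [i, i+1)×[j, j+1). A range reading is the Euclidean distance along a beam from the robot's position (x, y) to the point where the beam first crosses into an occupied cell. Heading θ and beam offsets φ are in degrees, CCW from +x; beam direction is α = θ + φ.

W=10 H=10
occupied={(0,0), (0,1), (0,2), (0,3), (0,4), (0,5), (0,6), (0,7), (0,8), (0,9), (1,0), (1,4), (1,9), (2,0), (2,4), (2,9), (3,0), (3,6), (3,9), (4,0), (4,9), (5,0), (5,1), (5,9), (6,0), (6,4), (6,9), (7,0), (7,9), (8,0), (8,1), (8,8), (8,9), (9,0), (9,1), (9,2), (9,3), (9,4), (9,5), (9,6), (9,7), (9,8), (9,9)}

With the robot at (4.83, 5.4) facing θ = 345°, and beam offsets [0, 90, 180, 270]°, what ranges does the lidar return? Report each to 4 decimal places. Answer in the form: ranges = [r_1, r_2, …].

ranges = [1.5455, 3.7270, 3.9651, 4.5552]

beam 1: φ=0°, α=345°
  dir = (cos 345°, sin 345°) = (0.9659, -0.2588); from cell (4,5)
  next x-line at t=0.1760, next y-line at t=1.5455; Δt_x=1.0353, Δt_y=3.8637
    x: enter (5,5) at t=0.1760
    x: enter (6,5) at t=1.2113
    y: enter (6,4) at t=1.5455 ← occupied
  → r_1 = 1.5455
beam 2: φ=90°, α=75°
  dir = (cos 75°, sin 75°) = (0.2588, 0.9659); from cell (4,5)
  next x-line at t=0.6568, next y-line at t=0.6212; Δt_x=3.8637, Δt_y=1.0353
    y: enter (4,6) at t=0.6212
    x: enter (5,6) at t=0.6568
    y: enter (5,7) at t=1.6564
    y: enter (5,8) at t=2.6917
    y: enter (5,9) at t=3.7270 ← occupied
  → r_2 = 3.7270
beam 3: φ=180°, α=165°
  dir = (cos 165°, sin 165°) = (-0.9659, 0.2588); from cell (4,5)
  next x-line at t=0.8593, next y-line at t=2.3182; Δt_x=1.0353, Δt_y=3.8637
    x: enter (3,5) at t=0.8593
    x: enter (2,5) at t=1.8946
    y: enter (2,6) at t=2.3182
    x: enter (1,6) at t=2.9298
    x: enter (0,6) at t=3.9651 ← occupied
  → r_3 = 3.9651
beam 4: φ=270°, α=255°
  dir = (cos 255°, sin 255°) = (-0.2588, -0.9659); from cell (4,5)
  next x-line at t=3.2069, next y-line at t=0.4141; Δt_x=3.8637, Δt_y=1.0353
    y: enter (4,4) at t=0.4141
    y: enter (4,3) at t=1.4494
    y: enter (4,2) at t=2.4847
    x: enter (3,2) at t=3.2069
    y: enter (3,1) at t=3.5199
    y: enter (3,0) at t=4.5552 ← occupied
  → r_4 = 4.5552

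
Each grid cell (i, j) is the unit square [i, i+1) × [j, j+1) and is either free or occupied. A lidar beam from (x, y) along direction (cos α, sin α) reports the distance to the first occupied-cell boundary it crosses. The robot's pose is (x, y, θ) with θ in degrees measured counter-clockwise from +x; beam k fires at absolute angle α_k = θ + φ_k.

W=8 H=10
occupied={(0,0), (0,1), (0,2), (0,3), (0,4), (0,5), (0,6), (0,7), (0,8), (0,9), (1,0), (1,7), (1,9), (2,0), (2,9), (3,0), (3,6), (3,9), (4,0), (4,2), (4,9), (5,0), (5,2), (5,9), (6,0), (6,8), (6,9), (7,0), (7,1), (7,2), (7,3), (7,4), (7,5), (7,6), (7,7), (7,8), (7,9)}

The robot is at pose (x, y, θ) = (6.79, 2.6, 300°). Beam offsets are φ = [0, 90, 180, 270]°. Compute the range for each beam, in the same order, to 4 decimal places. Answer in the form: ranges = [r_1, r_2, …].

ranges = [0.4200, 0.2425, 7.3901, 0.9122]

beam 1: φ=0°, α=300°
  dir = (cos 300°, sin 300°) = (0.5000, -0.8660); from cell (6,2)
  next x-line at t=0.4200, next y-line at t=0.6928; Δt_x=2.0000, Δt_y=1.1547
    x: enter (7,2) at t=0.4200 ← occupied
  → r_1 = 0.4200
beam 2: φ=90°, α=30°
  dir = (cos 30°, sin 30°) = (0.8660, 0.5000); from cell (6,2)
  next x-line at t=0.2425, next y-line at t=0.8000; Δt_x=1.1547, Δt_y=2.0000
    x: enter (7,2) at t=0.2425 ← occupied
  → r_2 = 0.2425
beam 3: φ=180°, α=120°
  dir = (cos 120°, sin 120°) = (-0.5000, 0.8660); from cell (6,2)
  next x-line at t=1.5800, next y-line at t=0.4619; Δt_x=2.0000, Δt_y=1.1547
    y: enter (6,3) at t=0.4619
    x: enter (5,3) at t=1.5800
    y: enter (5,4) at t=1.6166
    y: enter (5,5) at t=2.7713
    x: enter (4,5) at t=3.5800
    y: enter (4,6) at t=3.9260
    y: enter (4,7) at t=5.0807
    x: enter (3,7) at t=5.5800
    y: enter (3,8) at t=6.2354
    y: enter (3,9) at t=7.3901 ← occupied
  → r_3 = 7.3901
beam 4: φ=270°, α=210°
  dir = (cos 210°, sin 210°) = (-0.8660, -0.5000); from cell (6,2)
  next x-line at t=0.9122, next y-line at t=1.2000; Δt_x=1.1547, Δt_y=2.0000
    x: enter (5,2) at t=0.9122 ← occupied
  → r_4 = 0.9122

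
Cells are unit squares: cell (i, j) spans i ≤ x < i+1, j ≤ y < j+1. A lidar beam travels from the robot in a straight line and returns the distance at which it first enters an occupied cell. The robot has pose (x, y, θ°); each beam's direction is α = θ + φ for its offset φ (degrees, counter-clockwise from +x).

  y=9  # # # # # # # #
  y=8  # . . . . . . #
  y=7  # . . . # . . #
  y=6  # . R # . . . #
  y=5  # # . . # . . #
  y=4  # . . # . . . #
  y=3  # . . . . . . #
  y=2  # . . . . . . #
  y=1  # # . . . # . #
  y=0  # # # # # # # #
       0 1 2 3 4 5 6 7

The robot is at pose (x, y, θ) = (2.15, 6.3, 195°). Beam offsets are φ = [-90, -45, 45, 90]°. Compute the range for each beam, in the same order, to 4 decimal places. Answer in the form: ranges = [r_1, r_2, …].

ranges = [2.7952, 1.3279, 0.3464, 5.4870]

beam 1: φ=-90°, α=105°
  cosα=-0.2588 sinα=0.9659 | (2,6) | tMaxX 0.5796 tMaxY 0.7247 | tΔX 3.8637 tΔY 1.0353
    t=0.5796 [x] (1,6)
    t=0.7247 [y] (1,7)
    t=1.7600 [y] (1,8)
    t=2.7952 [y] (1,9) — stop
  → r_1 = 2.7952
beam 2: φ=-45°, α=150°
  cosα=-0.8660 sinα=0.5000 | (2,6) | tMaxX 0.1732 tMaxY 1.4000 | tΔX 1.1547 tΔY 2.0000
    t=0.1732 [x] (1,6)
    t=1.3279 [x] (0,6) — stop
  → r_2 = 1.3279
beam 3: φ=45°, α=240°
  cosα=-0.5000 sinα=-0.8660 | (2,6) | tMaxX 0.3000 tMaxY 0.3464 | tΔX 2.0000 tΔY 1.1547
    t=0.3000 [x] (1,6)
    t=0.3464 [y] (1,5) — stop
  → r_3 = 0.3464
beam 4: φ=90°, α=285°
  cosα=0.2588 sinα=-0.9659 | (2,6) | tMaxX 3.2841 tMaxY 0.3106 | tΔX 3.8637 tΔY 1.0353
    t=0.3106 [y] (2,5)
    t=1.3459 [y] (2,4)
    t=2.3811 [y] (2,3)
    t=3.2841 [x] (3,3)
    t=3.4164 [y] (3,2)
    t=4.4517 [y] (3,1)
    t=5.4870 [y] (3,0) — stop
  → r_4 = 5.4870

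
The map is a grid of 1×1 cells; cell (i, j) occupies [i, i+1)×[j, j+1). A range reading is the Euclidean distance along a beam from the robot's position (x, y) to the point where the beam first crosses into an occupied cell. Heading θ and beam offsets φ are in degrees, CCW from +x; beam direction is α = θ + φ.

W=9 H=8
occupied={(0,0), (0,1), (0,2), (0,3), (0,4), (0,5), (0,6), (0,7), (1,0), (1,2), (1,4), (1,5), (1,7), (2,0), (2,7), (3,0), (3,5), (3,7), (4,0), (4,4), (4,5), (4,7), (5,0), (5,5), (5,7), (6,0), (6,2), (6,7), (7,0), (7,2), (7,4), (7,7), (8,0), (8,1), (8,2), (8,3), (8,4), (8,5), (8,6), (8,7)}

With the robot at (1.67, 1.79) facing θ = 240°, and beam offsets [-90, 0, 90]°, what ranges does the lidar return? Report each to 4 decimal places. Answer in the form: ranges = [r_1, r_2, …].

ranges = [0.4200, 0.9122, 1.5800]

beam 1: φ=-90°, α=150°
  d=(-0.8660,0.5000)  start (1,1)  tX=0.7736 tY=0.4200  stride 1/|dx|=1.1547 1/|dy|=2.0000
    cross y-line → (1,2), t=0.4200 (wall)
  → r_1 = 0.4200
beam 2: φ=0°, α=240°
  d=(-0.5000,-0.8660)  start (1,1)  tX=1.3400 tY=0.9122  stride 1/|dx|=2.0000 1/|dy|=1.1547
    cross y-line → (1,0), t=0.9122 (wall)
  → r_2 = 0.9122
beam 3: φ=90°, α=330°
  d=(0.8660,-0.5000)  start (1,1)  tX=0.3811 tY=1.5800  stride 1/|dx|=1.1547 1/|dy|=2.0000
    cross x-line → (2,1), t=0.3811
    cross x-line → (3,1), t=1.5358
    cross y-line → (3,0), t=1.5800 (wall)
  → r_3 = 1.5800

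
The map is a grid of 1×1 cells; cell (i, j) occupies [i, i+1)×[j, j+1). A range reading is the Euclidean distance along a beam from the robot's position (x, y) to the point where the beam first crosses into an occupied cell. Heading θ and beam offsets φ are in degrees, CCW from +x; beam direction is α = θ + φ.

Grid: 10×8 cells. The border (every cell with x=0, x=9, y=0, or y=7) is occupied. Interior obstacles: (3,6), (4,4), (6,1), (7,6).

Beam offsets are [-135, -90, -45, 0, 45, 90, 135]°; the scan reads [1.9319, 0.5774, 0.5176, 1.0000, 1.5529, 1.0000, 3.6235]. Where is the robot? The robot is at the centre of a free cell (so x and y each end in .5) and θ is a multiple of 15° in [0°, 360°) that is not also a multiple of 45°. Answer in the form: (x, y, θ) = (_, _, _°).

Candidates: 44 free-cell centres × 16 headings = 704 poses. Raycast each; keep the one whose scan matches to 4 dp.
  (1.5, 5.5, 105°): beam 1 = 2.8868 ≠ 1.9319 ✗
  (4.5, 1.5, 150°): beam 1 = 1.5529 ≠ 1.9319 ✗
  (6.5, 4.5, 30°): beam 1 = 3.6235 ≠ 1.9319 ✗
  (3.5, 3.5, 285°): beam 1 = 2.8868 ≠ 1.9319 ✗
  …
  (8.5, 5.5, 60°): r_1=1.9319, r_2=0.5774, r_3=0.5176, r_4=1.0000, r_5=1.5529, r_6=1.0000, r_7=3.6235 — all match ✓
Unique over the lattice → pose = (8.5, 5.5, 60°).

(x, y, θ) = (8.5, 5.5, 60°)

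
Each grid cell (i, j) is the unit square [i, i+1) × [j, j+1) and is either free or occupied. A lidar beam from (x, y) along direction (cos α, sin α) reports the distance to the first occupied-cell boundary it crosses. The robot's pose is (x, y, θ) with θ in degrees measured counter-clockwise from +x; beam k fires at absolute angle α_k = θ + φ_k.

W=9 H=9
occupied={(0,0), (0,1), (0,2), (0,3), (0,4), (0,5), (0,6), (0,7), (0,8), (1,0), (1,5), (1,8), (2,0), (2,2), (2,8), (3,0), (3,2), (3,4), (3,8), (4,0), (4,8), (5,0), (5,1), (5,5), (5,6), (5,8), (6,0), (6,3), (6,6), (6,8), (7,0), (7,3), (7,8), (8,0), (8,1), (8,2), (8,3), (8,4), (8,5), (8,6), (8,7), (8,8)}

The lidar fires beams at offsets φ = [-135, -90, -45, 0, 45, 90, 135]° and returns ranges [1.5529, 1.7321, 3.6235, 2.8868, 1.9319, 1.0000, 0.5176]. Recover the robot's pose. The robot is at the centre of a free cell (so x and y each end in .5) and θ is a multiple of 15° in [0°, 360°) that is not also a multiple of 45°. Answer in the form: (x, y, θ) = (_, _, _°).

Enumerate (i+0.5, j+0.5, θ) over the 39 free cells and 16 admissible headings. For each, cast all 7 beams and compare to the given ranges.
  (2.5, 5.5, 105°): beam 1 = 1.0000 ≠ 1.5529 ✗
  (1.5, 3.5, 240°): beam 2 = 0.5774 ≠ 1.7321 ✗
  (2.5, 7.5, 15°): beam 1 = 1.7321 ≠ 1.5529 ✗
  …
  (4.5, 6.5, 210°): r_1=1.5529, r_2=1.7321, r_3=3.6235, r_4=2.8868, r_5=1.9319, r_6=1.0000, r_7=0.5176 — all match ✓
No second candidate reproduces the full scan.

(x, y, θ) = (4.5, 6.5, 210°)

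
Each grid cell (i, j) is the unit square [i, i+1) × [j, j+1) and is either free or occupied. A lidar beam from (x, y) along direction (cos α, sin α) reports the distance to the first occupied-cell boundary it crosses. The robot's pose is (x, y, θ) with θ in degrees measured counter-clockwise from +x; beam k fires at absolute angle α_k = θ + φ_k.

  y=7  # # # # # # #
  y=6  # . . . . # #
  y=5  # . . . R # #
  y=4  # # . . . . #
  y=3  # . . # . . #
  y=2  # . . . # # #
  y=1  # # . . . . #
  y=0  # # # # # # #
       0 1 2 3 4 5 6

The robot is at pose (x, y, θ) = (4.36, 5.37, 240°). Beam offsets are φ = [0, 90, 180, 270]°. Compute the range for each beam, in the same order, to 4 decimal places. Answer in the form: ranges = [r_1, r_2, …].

ranges = [1.5819, 0.7390, 1.2800, 3.2600]

beam 1: φ=0°, α=240°
  dir = (cos 240°, sin 240°) = (-0.5000, -0.8660); from cell (4,5)
  next x-line at t=0.7200, next y-line at t=0.4272; Δt_x=2.0000, Δt_y=1.1547
    y: enter (4,4) at t=0.4272
    x: enter (3,4) at t=0.7200
    y: enter (3,3) at t=1.5819 ← occupied
  → r_1 = 1.5819
beam 2: φ=90°, α=330°
  dir = (cos 330°, sin 330°) = (0.8660, -0.5000); from cell (4,5)
  next x-line at t=0.7390, next y-line at t=0.7400; Δt_x=1.1547, Δt_y=2.0000
    x: enter (5,5) at t=0.7390 ← occupied
  → r_2 = 0.7390
beam 3: φ=180°, α=60°
  dir = (cos 60°, sin 60°) = (0.5000, 0.8660); from cell (4,5)
  next x-line at t=1.2800, next y-line at t=0.7275; Δt_x=2.0000, Δt_y=1.1547
    y: enter (4,6) at t=0.7275
    x: enter (5,6) at t=1.2800 ← occupied
  → r_3 = 1.2800
beam 4: φ=270°, α=150°
  dir = (cos 150°, sin 150°) = (-0.8660, 0.5000); from cell (4,5)
  next x-line at t=0.4157, next y-line at t=1.2600; Δt_x=1.1547, Δt_y=2.0000
    x: enter (3,5) at t=0.4157
    y: enter (3,6) at t=1.2600
    x: enter (2,6) at t=1.5704
    x: enter (1,6) at t=2.7251
    y: enter (1,7) at t=3.2600 ← occupied
  → r_4 = 3.2600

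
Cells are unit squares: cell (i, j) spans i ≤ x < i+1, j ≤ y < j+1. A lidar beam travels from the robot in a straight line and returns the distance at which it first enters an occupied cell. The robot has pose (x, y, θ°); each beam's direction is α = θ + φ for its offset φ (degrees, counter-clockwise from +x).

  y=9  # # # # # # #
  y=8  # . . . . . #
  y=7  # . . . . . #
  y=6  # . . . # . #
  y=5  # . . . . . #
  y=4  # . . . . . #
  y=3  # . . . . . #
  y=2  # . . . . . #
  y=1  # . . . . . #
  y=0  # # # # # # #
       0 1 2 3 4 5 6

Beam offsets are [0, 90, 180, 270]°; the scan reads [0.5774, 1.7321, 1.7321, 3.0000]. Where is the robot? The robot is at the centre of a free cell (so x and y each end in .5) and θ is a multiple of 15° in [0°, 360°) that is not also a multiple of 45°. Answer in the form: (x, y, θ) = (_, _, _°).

The pose lattice has 39·16 = 624 candidates. Test each by forward raycasting.
  (4.5, 8.5, 240°): beam 1 = 7.0000 ≠ 0.5774 ✗
  (4.5, 7.5, 300°): beam 4 = 4.0415 ≠ 3.0000 ✗
  (2.5, 5.5, 300°): beam 1 = 5.1962 ≠ 0.5774 ✗
  (5.5, 3.5, 240°): beam 1 = 2.8868 ≠ 0.5774 ✗
  …
  (4.5, 7.5, 240°): r_1=0.5774, r_2=1.7321, r_3=1.7321, r_4=3.0000 — all match ✓
Only this pose fits every beam.

(x, y, θ) = (4.5, 7.5, 240°)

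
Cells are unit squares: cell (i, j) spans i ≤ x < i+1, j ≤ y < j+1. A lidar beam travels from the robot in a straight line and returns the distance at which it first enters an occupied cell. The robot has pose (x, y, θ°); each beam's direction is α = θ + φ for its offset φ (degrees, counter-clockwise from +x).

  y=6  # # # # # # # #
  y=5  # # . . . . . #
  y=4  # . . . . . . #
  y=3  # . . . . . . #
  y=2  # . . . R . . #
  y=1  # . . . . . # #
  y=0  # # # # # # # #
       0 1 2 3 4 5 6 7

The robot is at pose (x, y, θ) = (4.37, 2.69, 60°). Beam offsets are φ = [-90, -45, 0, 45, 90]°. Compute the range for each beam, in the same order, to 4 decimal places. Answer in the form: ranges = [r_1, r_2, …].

ranges = [1.8822, 2.7228, 3.8221, 3.4268, 3.8913]

beam 1: φ=-90°, α=330°
  dir = (cos 330°, sin 330°) = (0.8660, -0.5000); from cell (4,2)
  next x-line at t=0.7275, next y-line at t=1.3800; Δt_x=1.1547, Δt_y=2.0000
    x: enter (5,2) at t=0.7275
    y: enter (5,1) at t=1.3800
    x: enter (6,1) at t=1.8822 ← occupied
  → r_1 = 1.8822
beam 2: φ=-45°, α=15°
  dir = (cos 15°, sin 15°) = (0.9659, 0.2588); from cell (4,2)
  next x-line at t=0.6522, next y-line at t=1.1977; Δt_x=1.0353, Δt_y=3.8637
    x: enter (5,2) at t=0.6522
    y: enter (5,3) at t=1.1977
    x: enter (6,3) at t=1.6875
    x: enter (7,3) at t=2.7228 ← occupied
  → r_2 = 2.7228
beam 3: φ=0°, α=60°
  dir = (cos 60°, sin 60°) = (0.5000, 0.8660); from cell (4,2)
  next x-line at t=1.2600, next y-line at t=0.3580; Δt_x=2.0000, Δt_y=1.1547
    y: enter (4,3) at t=0.3580
    x: enter (5,3) at t=1.2600
    y: enter (5,4) at t=1.5127
    y: enter (5,5) at t=2.6674
    x: enter (6,5) at t=3.2600
    y: enter (6,6) at t=3.8221 ← occupied
  → r_3 = 3.8221
beam 4: φ=45°, α=105°
  dir = (cos 105°, sin 105°) = (-0.2588, 0.9659); from cell (4,2)
  next x-line at t=1.4296, next y-line at t=0.3209; Δt_x=3.8637, Δt_y=1.0353
    y: enter (4,3) at t=0.3209
    y: enter (4,4) at t=1.3562
    x: enter (3,4) at t=1.4296
    y: enter (3,5) at t=2.3915
    y: enter (3,6) at t=3.4268 ← occupied
  → r_4 = 3.4268
beam 5: φ=90°, α=150°
  dir = (cos 150°, sin 150°) = (-0.8660, 0.5000); from cell (4,2)
  next x-line at t=0.4272, next y-line at t=0.6200; Δt_x=1.1547, Δt_y=2.0000
    x: enter (3,2) at t=0.4272
    y: enter (3,3) at t=0.6200
    x: enter (2,3) at t=1.5819
    y: enter (2,4) at t=2.6200
    x: enter (1,4) at t=2.7366
    x: enter (0,4) at t=3.8913 ← occupied
  → r_5 = 3.8913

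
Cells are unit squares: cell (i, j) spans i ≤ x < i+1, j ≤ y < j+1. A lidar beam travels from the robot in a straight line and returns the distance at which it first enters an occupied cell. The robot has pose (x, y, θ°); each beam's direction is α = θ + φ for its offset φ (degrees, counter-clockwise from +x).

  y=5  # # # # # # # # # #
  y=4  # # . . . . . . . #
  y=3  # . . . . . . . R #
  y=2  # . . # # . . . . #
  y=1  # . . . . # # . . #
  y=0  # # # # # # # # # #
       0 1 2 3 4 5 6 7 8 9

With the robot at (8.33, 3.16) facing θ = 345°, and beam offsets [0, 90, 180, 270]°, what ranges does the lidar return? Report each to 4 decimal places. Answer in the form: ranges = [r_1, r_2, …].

beam 1: φ=0°, α=345°
  d=(0.9659,-0.2588)  start (8,3)  tX=0.6936 tY=0.6182  stride 1/|dx|=1.0353 1/|dy|=3.8637
    cross y-line → (8,2), t=0.6182
    cross x-line → (9,2), t=0.6936 (wall)
  → r_1 = 0.6936
beam 2: φ=90°, α=75°
  d=(0.2588,0.9659)  start (8,3)  tX=2.5887 tY=0.8696  stride 1/|dx|=3.8637 1/|dy|=1.0353
    cross y-line → (8,4), t=0.8696
    cross y-line → (8,5), t=1.9049 (wall)
  → r_2 = 1.9049
beam 3: φ=180°, α=165°
  d=(-0.9659,0.2588)  start (8,3)  tX=0.3416 tY=3.2455  stride 1/|dx|=1.0353 1/|dy|=3.8637
    cross x-line → (7,3), t=0.3416
    cross x-line → (6,3), t=1.3769
    cross x-line → (5,3), t=2.4122
    cross y-line → (5,4), t=3.2455
    cross x-line → (4,4), t=3.4475
    cross x-line → (3,4), t=4.4827
    cross x-line → (2,4), t=5.5180
    cross x-line → (1,4), t=6.5533 (wall)
  → r_3 = 6.5533
beam 4: φ=270°, α=255°
  d=(-0.2588,-0.9659)  start (8,3)  tX=1.2750 tY=0.1656  stride 1/|dx|=3.8637 1/|dy|=1.0353
    cross y-line → (8,2), t=0.1656
    cross y-line → (8,1), t=1.2009
    cross x-line → (7,1), t=1.2750
    cross y-line → (7,0), t=2.2362 (wall)
  → r_4 = 2.2362

ranges = [0.6936, 1.9049, 6.5533, 2.2362]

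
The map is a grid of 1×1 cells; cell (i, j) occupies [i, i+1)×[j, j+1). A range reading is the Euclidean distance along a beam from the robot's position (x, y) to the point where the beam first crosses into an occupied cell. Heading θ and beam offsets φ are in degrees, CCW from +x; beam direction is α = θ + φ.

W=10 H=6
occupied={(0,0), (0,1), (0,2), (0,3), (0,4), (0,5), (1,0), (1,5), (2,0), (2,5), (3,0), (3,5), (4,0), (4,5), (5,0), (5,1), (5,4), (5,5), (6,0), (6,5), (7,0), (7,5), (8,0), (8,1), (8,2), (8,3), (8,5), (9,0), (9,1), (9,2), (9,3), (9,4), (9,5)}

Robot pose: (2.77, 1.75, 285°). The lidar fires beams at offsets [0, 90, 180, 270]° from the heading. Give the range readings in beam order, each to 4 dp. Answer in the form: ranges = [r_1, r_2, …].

ranges = [0.7765, 5.4145, 3.3646, 1.8324]

beam 1: φ=0°, α=285°
  direction (0.2588, -0.9659); cell (2,1); t to first gridline: x 0.8887, y 0.7765 (then +3.8637 / +1.0353)
    (2,0) via y @ 0.7765  # hit
  → r_1 = 0.7765
beam 2: φ=90°, α=15°
  direction (0.9659, 0.2588); cell (2,1); t to first gridline: x 0.2381, y 0.9659 (then +1.0353 / +3.8637)
    (3,1) via x @ 0.2381
    (3,2) via y @ 0.9659
    (4,2) via x @ 1.2734
    (5,2) via x @ 2.3087
    (6,2) via x @ 3.3439
    (7,2) via x @ 4.3792
    (7,3) via y @ 4.8296
    (8,3) via x @ 5.4145  # hit
  → r_2 = 5.4145
beam 3: φ=180°, α=105°
  direction (-0.2588, 0.9659); cell (2,1); t to first gridline: x 2.9751, y 0.2588 (then +3.8637 / +1.0353)
    (2,2) via y @ 0.2588
    (2,3) via y @ 1.2941
    (2,4) via y @ 2.3294
    (1,4) via x @ 2.9751
    (1,5) via y @ 3.3646  # hit
  → r_3 = 3.3646
beam 4: φ=270°, α=195°
  direction (-0.9659, -0.2588); cell (2,1); t to first gridline: x 0.7972, y 2.8978 (then +1.0353 / +3.8637)
    (1,1) via x @ 0.7972
    (0,1) via x @ 1.8324  # hit
  → r_4 = 1.8324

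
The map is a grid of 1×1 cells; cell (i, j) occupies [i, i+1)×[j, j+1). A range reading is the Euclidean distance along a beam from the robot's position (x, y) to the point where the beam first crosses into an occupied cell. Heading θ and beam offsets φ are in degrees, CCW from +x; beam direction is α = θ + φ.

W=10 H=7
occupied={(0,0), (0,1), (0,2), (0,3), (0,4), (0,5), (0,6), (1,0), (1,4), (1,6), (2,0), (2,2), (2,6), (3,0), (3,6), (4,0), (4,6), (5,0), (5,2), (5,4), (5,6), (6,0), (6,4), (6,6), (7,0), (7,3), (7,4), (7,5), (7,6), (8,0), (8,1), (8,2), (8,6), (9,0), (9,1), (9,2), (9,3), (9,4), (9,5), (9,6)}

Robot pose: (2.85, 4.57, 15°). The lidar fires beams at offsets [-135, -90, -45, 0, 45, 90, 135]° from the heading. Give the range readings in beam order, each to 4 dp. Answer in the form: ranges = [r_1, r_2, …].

ranges = [3.7000, 3.6959, 3.1400, 4.2964, 1.6512, 1.4804, 2.1362]

beam 1: φ=-135°, α=240°
  dir = (cos 240°, sin 240°) = (-0.5000, -0.8660); from cell (2,4)
  next x-line at t=1.7000, next y-line at t=0.6582; Δt_x=2.0000, Δt_y=1.1547
    y: enter (2,3) at t=0.6582
    x: enter (1,3) at t=1.7000
    y: enter (1,2) at t=1.8129
    y: enter (1,1) at t=2.9676
    x: enter (0,1) at t=3.7000 ← occupied
  → r_1 = 3.7000
beam 2: φ=-90°, α=285°
  dir = (cos 285°, sin 285°) = (0.2588, -0.9659); from cell (2,4)
  next x-line at t=0.5796, next y-line at t=0.5901; Δt_x=3.8637, Δt_y=1.0353
    x: enter (3,4) at t=0.5796
    y: enter (3,3) at t=0.5901
    y: enter (3,2) at t=1.6254
    y: enter (3,1) at t=2.6607
    y: enter (3,0) at t=3.6959 ← occupied
  → r_2 = 3.6959
beam 3: φ=-45°, α=330°
  dir = (cos 330°, sin 330°) = (0.8660, -0.5000); from cell (2,4)
  next x-line at t=0.1732, next y-line at t=1.1400; Δt_x=1.1547, Δt_y=2.0000
    x: enter (3,4) at t=0.1732
    y: enter (3,3) at t=1.1400
    x: enter (4,3) at t=1.3279
    x: enter (5,3) at t=2.4826
    y: enter (5,2) at t=3.1400 ← occupied
  → r_3 = 3.1400
beam 4: φ=0°, α=15°
  dir = (cos 15°, sin 15°) = (0.9659, 0.2588); from cell (2,4)
  next x-line at t=0.1553, next y-line at t=1.6614; Δt_x=1.0353, Δt_y=3.8637
    x: enter (3,4) at t=0.1553
    x: enter (4,4) at t=1.1906
    y: enter (4,5) at t=1.6614
    x: enter (5,5) at t=2.2258
    x: enter (6,5) at t=3.2611
    x: enter (7,5) at t=4.2964 ← occupied
  → r_4 = 4.2964
beam 5: φ=45°, α=60°
  dir = (cos 60°, sin 60°) = (0.5000, 0.8660); from cell (2,4)
  next x-line at t=0.3000, next y-line at t=0.4965; Δt_x=2.0000, Δt_y=1.1547
    x: enter (3,4) at t=0.3000
    y: enter (3,5) at t=0.4965
    y: enter (3,6) at t=1.6512 ← occupied
  → r_5 = 1.6512
beam 6: φ=90°, α=105°
  dir = (cos 105°, sin 105°) = (-0.2588, 0.9659); from cell (2,4)
  next x-line at t=3.2841, next y-line at t=0.4452; Δt_x=3.8637, Δt_y=1.0353
    y: enter (2,5) at t=0.4452
    y: enter (2,6) at t=1.4804 ← occupied
  → r_6 = 1.4804
beam 7: φ=135°, α=150°
  dir = (cos 150°, sin 150°) = (-0.8660, 0.5000); from cell (2,4)
  next x-line at t=0.9815, next y-line at t=0.8600; Δt_x=1.1547, Δt_y=2.0000
    y: enter (2,5) at t=0.8600
    x: enter (1,5) at t=0.9815
    x: enter (0,5) at t=2.1362 ← occupied
  → r_7 = 2.1362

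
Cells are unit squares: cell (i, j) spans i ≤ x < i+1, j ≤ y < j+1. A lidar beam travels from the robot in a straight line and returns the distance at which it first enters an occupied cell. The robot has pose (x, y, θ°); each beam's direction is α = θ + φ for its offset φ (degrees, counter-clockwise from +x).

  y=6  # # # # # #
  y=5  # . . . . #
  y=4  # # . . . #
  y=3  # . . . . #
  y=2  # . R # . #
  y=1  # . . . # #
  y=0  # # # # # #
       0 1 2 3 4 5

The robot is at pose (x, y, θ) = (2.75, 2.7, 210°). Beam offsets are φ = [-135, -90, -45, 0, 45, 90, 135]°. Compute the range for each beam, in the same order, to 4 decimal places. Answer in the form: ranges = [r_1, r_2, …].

beam 1: φ=-135°, α=75°
  cosα=0.2588 sinα=0.9659 | (2,2) | tMaxX 0.9659 tMaxY 0.3106 | tΔX 3.8637 tΔY 1.0353
    t=0.3106 [y] (2,3)
    t=0.9659 [x] (3,3)
    t=1.3459 [y] (3,4)
    t=2.3811 [y] (3,5)
    t=3.4164 [y] (3,6) — stop
  → r_1 = 3.4164
beam 2: φ=-90°, α=120°
  cosα=-0.5000 sinα=0.8660 | (2,2) | tMaxX 1.5000 tMaxY 0.3464 | tΔX 2.0000 tΔY 1.1547
    t=0.3464 [y] (2,3)
    t=1.5000 [x] (1,3)
    t=1.5011 [y] (1,4) — stop
  → r_2 = 1.5011
beam 3: φ=-45°, α=165°
  cosα=-0.9659 sinα=0.2588 | (2,2) | tMaxX 0.7765 tMaxY 1.1591 | tΔX 1.0353 tΔY 3.8637
    t=0.7765 [x] (1,2)
    t=1.1591 [y] (1,3)
    t=1.8117 [x] (0,3) — stop
  → r_3 = 1.8117
beam 4: φ=0°, α=210°
  cosα=-0.8660 sinα=-0.5000 | (2,2) | tMaxX 0.8660 tMaxY 1.4000 | tΔX 1.1547 tΔY 2.0000
    t=0.8660 [x] (1,2)
    t=1.4000 [y] (1,1)
    t=2.0207 [x] (0,1) — stop
  → r_4 = 2.0207
beam 5: φ=45°, α=255°
  cosα=-0.2588 sinα=-0.9659 | (2,2) | tMaxX 2.8978 tMaxY 0.7247 | tΔX 3.8637 tΔY 1.0353
    t=0.7247 [y] (2,1)
    t=1.7600 [y] (2,0) — stop
  → r_5 = 1.7600
beam 6: φ=90°, α=300°
  cosα=0.5000 sinα=-0.8660 | (2,2) | tMaxX 0.5000 tMaxY 0.8083 | tΔX 2.0000 tΔY 1.1547
    t=0.5000 [x] (3,2) — stop
  → r_6 = 0.5000
beam 7: φ=135°, α=345°
  cosα=0.9659 sinα=-0.2588 | (2,2) | tMaxX 0.2588 tMaxY 2.7046 | tΔX 1.0353 tΔY 3.8637
    t=0.2588 [x] (3,2) — stop
  → r_7 = 0.2588

ranges = [3.4164, 1.5011, 1.8117, 2.0207, 1.7600, 0.5000, 0.2588]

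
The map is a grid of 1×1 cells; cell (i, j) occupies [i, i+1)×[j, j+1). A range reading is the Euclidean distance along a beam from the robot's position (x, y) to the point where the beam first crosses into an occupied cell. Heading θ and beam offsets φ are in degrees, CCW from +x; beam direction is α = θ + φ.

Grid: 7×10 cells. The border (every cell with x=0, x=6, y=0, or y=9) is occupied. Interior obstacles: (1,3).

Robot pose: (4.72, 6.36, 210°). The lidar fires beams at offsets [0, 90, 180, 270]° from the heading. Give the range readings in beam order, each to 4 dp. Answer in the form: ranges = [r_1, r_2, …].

ranges = [4.2955, 2.5600, 1.4780, 3.0484]

beam 1: φ=0°, α=210°
  cosα=-0.8660 sinα=-0.5000 | (4,6) | tMaxX 0.8314 tMaxY 0.7200 | tΔX 1.1547 tΔY 2.0000
    t=0.7200 [y] (4,5)
    t=0.8314 [x] (3,5)
    t=1.9861 [x] (2,5)
    t=2.7200 [y] (2,4)
    t=3.1408 [x] (1,4)
    t=4.2955 [x] (0,4) — stop
  → r_1 = 4.2955
beam 2: φ=90°, α=300°
  cosα=0.5000 sinα=-0.8660 | (4,6) | tMaxX 0.5600 tMaxY 0.4157 | tΔX 2.0000 tΔY 1.1547
    t=0.4157 [y] (4,5)
    t=0.5600 [x] (5,5)
    t=1.5704 [y] (5,4)
    t=2.5600 [x] (6,4) — stop
  → r_2 = 2.5600
beam 3: φ=180°, α=30°
  cosα=0.8660 sinα=0.5000 | (4,6) | tMaxX 0.3233 tMaxY 1.2800 | tΔX 1.1547 tΔY 2.0000
    t=0.3233 [x] (5,6)
    t=1.2800 [y] (5,7)
    t=1.4780 [x] (6,7) — stop
  → r_3 = 1.4780
beam 4: φ=270°, α=120°
  cosα=-0.5000 sinα=0.8660 | (4,6) | tMaxX 1.4400 tMaxY 0.7390 | tΔX 2.0000 tΔY 1.1547
    t=0.7390 [y] (4,7)
    t=1.4400 [x] (3,7)
    t=1.8937 [y] (3,8)
    t=3.0484 [y] (3,9) — stop
  → r_4 = 3.0484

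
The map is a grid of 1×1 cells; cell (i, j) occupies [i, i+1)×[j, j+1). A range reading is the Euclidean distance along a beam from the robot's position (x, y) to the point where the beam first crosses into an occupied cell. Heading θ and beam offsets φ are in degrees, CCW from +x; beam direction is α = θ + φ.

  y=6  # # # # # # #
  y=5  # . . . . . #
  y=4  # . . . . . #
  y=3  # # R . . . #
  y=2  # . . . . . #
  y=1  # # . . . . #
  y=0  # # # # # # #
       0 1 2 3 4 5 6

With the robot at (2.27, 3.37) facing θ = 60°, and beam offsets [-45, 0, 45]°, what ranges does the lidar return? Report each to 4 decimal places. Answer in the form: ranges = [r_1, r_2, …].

ranges = [3.8616, 3.0369, 2.7228]

beam 1: φ=-45°, α=15°
  dir = (cos 15°, sin 15°) = (0.9659, 0.2588); from cell (2,3)
  next x-line at t=0.7558, next y-line at t=2.4341; Δt_x=1.0353, Δt_y=3.8637
    x: enter (3,3) at t=0.7558
    x: enter (4,3) at t=1.7910
    y: enter (4,4) at t=2.4341
    x: enter (5,4) at t=2.8263
    x: enter (6,4) at t=3.8616 ← occupied
  → r_1 = 3.8616
beam 2: φ=0°, α=60°
  dir = (cos 60°, sin 60°) = (0.5000, 0.8660); from cell (2,3)
  next x-line at t=1.4600, next y-line at t=0.7275; Δt_x=2.0000, Δt_y=1.1547
    y: enter (2,4) at t=0.7275
    x: enter (3,4) at t=1.4600
    y: enter (3,5) at t=1.8822
    y: enter (3,6) at t=3.0369 ← occupied
  → r_2 = 3.0369
beam 3: φ=45°, α=105°
  dir = (cos 105°, sin 105°) = (-0.2588, 0.9659); from cell (2,3)
  next x-line at t=1.0432, next y-line at t=0.6522; Δt_x=3.8637, Δt_y=1.0353
    y: enter (2,4) at t=0.6522
    x: enter (1,4) at t=1.0432
    y: enter (1,5) at t=1.6875
    y: enter (1,6) at t=2.7228 ← occupied
  → r_3 = 2.7228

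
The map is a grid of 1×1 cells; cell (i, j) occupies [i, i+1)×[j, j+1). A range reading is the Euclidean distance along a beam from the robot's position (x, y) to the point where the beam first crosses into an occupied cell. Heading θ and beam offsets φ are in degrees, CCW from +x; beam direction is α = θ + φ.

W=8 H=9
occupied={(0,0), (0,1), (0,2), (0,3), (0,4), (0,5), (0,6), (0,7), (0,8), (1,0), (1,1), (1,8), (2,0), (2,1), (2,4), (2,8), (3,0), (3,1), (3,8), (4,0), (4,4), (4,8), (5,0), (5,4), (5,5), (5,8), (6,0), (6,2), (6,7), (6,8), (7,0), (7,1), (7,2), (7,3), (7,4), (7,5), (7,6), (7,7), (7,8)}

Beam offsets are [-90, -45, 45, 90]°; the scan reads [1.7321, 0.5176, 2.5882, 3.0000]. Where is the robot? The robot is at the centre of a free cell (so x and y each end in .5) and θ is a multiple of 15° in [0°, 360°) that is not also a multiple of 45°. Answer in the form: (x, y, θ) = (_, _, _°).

Candidates: 33 free-cell centres × 16 headings = 528 poses. Raycast each; keep the one whose scan matches to 4 dp.
  (1.5, 3.5, 240°): beam 1 = 0.5774 ≠ 1.7321 ✗
  (3.5, 3.5, 75°): beam 1 = 2.5882 ≠ 1.7321 ✗
  (5.5, 2.5, 150°): beam 1 = 3.0000 ≠ 1.7321 ✗
  …
  (5.5, 3.5, 120°): r_1=1.7321, r_2=0.5176, r_3=2.5882, r_4=3.0000 — all match ✓
Only this pose fits every beam.

(x, y, θ) = (5.5, 3.5, 120°)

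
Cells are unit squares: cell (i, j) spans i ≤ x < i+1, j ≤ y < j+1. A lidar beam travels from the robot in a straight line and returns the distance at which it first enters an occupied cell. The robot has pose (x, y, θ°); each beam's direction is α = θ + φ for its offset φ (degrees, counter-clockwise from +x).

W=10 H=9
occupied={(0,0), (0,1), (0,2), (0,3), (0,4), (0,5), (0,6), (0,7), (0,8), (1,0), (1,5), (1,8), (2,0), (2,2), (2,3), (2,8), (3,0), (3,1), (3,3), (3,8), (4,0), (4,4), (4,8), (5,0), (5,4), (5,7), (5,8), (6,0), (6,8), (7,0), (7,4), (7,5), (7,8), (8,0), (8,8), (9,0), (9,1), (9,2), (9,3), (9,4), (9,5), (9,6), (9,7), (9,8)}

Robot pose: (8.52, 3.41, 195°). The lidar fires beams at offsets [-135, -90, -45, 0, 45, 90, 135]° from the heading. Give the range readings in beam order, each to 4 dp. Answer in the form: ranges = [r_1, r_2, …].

ranges = [0.9600, 2.0091, 1.1800, 5.4478, 2.7828, 1.8546, 0.5543]

beam 1: φ=-135°, α=60°
  dir = (cos 60°, sin 60°) = (0.5000, 0.8660); from cell (8,3)
  next x-line at t=0.9600, next y-line at t=0.6813; Δt_x=2.0000, Δt_y=1.1547
    y: enter (8,4) at t=0.6813
    x: enter (9,4) at t=0.9600 ← occupied
  → r_1 = 0.9600
beam 2: φ=-90°, α=105°
  dir = (cos 105°, sin 105°) = (-0.2588, 0.9659); from cell (8,3)
  next x-line at t=2.0091, next y-line at t=0.6108; Δt_x=3.8637, Δt_y=1.0353
    y: enter (8,4) at t=0.6108
    y: enter (8,5) at t=1.6461
    x: enter (7,5) at t=2.0091 ← occupied
  → r_2 = 2.0091
beam 3: φ=-45°, α=150°
  dir = (cos 150°, sin 150°) = (-0.8660, 0.5000); from cell (8,3)
  next x-line at t=0.6004, next y-line at t=1.1800; Δt_x=1.1547, Δt_y=2.0000
    x: enter (7,3) at t=0.6004
    y: enter (7,4) at t=1.1800 ← occupied
  → r_3 = 1.1800
beam 4: φ=0°, α=195°
  dir = (cos 195°, sin 195°) = (-0.9659, -0.2588); from cell (8,3)
  next x-line at t=0.5383, next y-line at t=1.5841; Δt_x=1.0353, Δt_y=3.8637
    x: enter (7,3) at t=0.5383
    x: enter (6,3) at t=1.5736
    y: enter (6,2) at t=1.5841
    x: enter (5,2) at t=2.6089
    x: enter (4,2) at t=3.6442
    x: enter (3,2) at t=4.6794
    y: enter (3,1) at t=5.4478 ← occupied
  → r_4 = 5.4478
beam 5: φ=45°, α=240°
  dir = (cos 240°, sin 240°) = (-0.5000, -0.8660); from cell (8,3)
  next x-line at t=1.0400, next y-line at t=0.4734; Δt_x=2.0000, Δt_y=1.1547
    y: enter (8,2) at t=0.4734
    x: enter (7,2) at t=1.0400
    y: enter (7,1) at t=1.6281
    y: enter (7,0) at t=2.7828 ← occupied
  → r_5 = 2.7828
beam 6: φ=90°, α=285°
  dir = (cos 285°, sin 285°) = (0.2588, -0.9659); from cell (8,3)
  next x-line at t=1.8546, next y-line at t=0.4245; Δt_x=3.8637, Δt_y=1.0353
    y: enter (8,2) at t=0.4245
    y: enter (8,1) at t=1.4597
    x: enter (9,1) at t=1.8546 ← occupied
  → r_6 = 1.8546
beam 7: φ=135°, α=330°
  dir = (cos 330°, sin 330°) = (0.8660, -0.5000); from cell (8,3)
  next x-line at t=0.5543, next y-line at t=0.8200; Δt_x=1.1547, Δt_y=2.0000
    x: enter (9,3) at t=0.5543 ← occupied
  → r_7 = 0.5543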